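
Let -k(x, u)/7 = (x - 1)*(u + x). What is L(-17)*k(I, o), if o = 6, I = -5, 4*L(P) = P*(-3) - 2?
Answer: 1029/2 ≈ 514.50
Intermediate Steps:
L(P) = -½ - 3*P/4 (L(P) = (P*(-3) - 2)/4 = (-3*P - 2)/4 = (-2 - 3*P)/4 = -½ - 3*P/4)
k(x, u) = -7*(-1 + x)*(u + x) (k(x, u) = -7*(x - 1)*(u + x) = -7*(-1 + x)*(u + x))
L(-17)*k(I, o) = (-½ - ¾*(-17))*(-7*(-5)² + 7*6 + 7*(-5) - 7*6*(-5)) = (-½ + 51/4)*(-7*25 + 42 - 35 + 210) = 49*(-175 + 42 - 35 + 210)/4 = (49/4)*42 = 1029/2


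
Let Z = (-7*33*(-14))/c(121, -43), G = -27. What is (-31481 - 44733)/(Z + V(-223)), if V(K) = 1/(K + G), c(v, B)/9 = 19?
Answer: -1086049500/269443 ≈ -4030.7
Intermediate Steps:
c(v, B) = 171 (c(v, B) = 9*19 = 171)
V(K) = 1/(-27 + K) (V(K) = 1/(K - 27) = 1/(-27 + K))
Z = 1078/57 (Z = (-7*33*(-14))/171 = -231*(-14)*(1/171) = 3234*(1/171) = 1078/57 ≈ 18.912)
(-31481 - 44733)/(Z + V(-223)) = (-31481 - 44733)/(1078/57 + 1/(-27 - 223)) = -76214/(1078/57 + 1/(-250)) = -76214/(1078/57 - 1/250) = -76214/269443/14250 = -76214*14250/269443 = -1086049500/269443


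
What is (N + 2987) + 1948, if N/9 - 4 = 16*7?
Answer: 5979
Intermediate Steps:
N = 1044 (N = 36 + 9*(16*7) = 36 + 9*112 = 36 + 1008 = 1044)
(N + 2987) + 1948 = (1044 + 2987) + 1948 = 4031 + 1948 = 5979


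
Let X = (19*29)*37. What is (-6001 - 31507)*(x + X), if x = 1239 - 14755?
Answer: -257717468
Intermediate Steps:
x = -13516
X = 20387 (X = 551*37 = 20387)
(-6001 - 31507)*(x + X) = (-6001 - 31507)*(-13516 + 20387) = -37508*6871 = -257717468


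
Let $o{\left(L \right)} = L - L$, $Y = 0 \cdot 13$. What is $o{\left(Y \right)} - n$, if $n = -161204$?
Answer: $161204$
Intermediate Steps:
$Y = 0$
$o{\left(L \right)} = 0$
$o{\left(Y \right)} - n = 0 - -161204 = 0 + 161204 = 161204$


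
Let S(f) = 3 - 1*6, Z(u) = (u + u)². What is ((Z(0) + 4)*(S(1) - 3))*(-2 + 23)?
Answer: -504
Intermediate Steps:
Z(u) = 4*u² (Z(u) = (2*u)² = 4*u²)
S(f) = -3 (S(f) = 3 - 6 = -3)
((Z(0) + 4)*(S(1) - 3))*(-2 + 23) = ((4*0² + 4)*(-3 - 3))*(-2 + 23) = ((4*0 + 4)*(-6))*21 = ((0 + 4)*(-6))*21 = (4*(-6))*21 = -24*21 = -504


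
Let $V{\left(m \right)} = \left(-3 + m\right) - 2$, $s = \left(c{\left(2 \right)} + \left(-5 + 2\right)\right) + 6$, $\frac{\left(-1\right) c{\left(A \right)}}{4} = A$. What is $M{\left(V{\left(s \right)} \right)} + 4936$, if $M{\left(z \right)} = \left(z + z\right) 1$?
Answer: $4916$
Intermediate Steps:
$c{\left(A \right)} = - 4 A$
$s = -5$ ($s = \left(\left(-4\right) 2 + \left(-5 + 2\right)\right) + 6 = \left(-8 - 3\right) + 6 = -11 + 6 = -5$)
$V{\left(m \right)} = -5 + m$
$M{\left(z \right)} = 2 z$ ($M{\left(z \right)} = 2 z 1 = 2 z$)
$M{\left(V{\left(s \right)} \right)} + 4936 = 2 \left(-5 - 5\right) + 4936 = 2 \left(-10\right) + 4936 = -20 + 4936 = 4916$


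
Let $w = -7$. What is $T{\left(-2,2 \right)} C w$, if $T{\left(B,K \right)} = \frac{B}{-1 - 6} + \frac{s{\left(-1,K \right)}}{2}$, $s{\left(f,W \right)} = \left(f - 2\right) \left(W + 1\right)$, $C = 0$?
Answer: $0$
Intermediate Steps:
$s{\left(f,W \right)} = \left(1 + W\right) \left(-2 + f\right)$ ($s{\left(f,W \right)} = \left(-2 + f\right) \left(1 + W\right) = \left(1 + W\right) \left(-2 + f\right)$)
$T{\left(B,K \right)} = - \frac{3}{2} - \frac{3 K}{2} - \frac{B}{7}$ ($T{\left(B,K \right)} = \frac{B}{-1 - 6} + \frac{-2 - 1 - 2 K + K \left(-1\right)}{2} = \frac{B}{-1 - 6} + \left(-2 - 1 - 2 K - K\right) \frac{1}{2} = \frac{B}{-7} + \left(-3 - 3 K\right) \frac{1}{2} = B \left(- \frac{1}{7}\right) - \left(\frac{3}{2} + \frac{3 K}{2}\right) = - \frac{B}{7} - \left(\frac{3}{2} + \frac{3 K}{2}\right) = - \frac{3}{2} - \frac{3 K}{2} - \frac{B}{7}$)
$T{\left(-2,2 \right)} C w = \left(- \frac{3}{2} - 3 - - \frac{2}{7}\right) 0 \left(-7\right) = \left(- \frac{3}{2} - 3 + \frac{2}{7}\right) 0 \left(-7\right) = \left(- \frac{59}{14}\right) 0 \left(-7\right) = 0 \left(-7\right) = 0$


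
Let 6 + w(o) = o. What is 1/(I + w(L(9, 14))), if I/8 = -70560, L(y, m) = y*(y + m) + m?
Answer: -1/564265 ≈ -1.7722e-6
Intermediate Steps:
L(y, m) = m + y*(m + y) (L(y, m) = y*(m + y) + m = m + y*(m + y))
w(o) = -6 + o
I = -564480 (I = 8*(-70560) = -564480)
1/(I + w(L(9, 14))) = 1/(-564480 + (-6 + (14 + 9² + 14*9))) = 1/(-564480 + (-6 + (14 + 81 + 126))) = 1/(-564480 + (-6 + 221)) = 1/(-564480 + 215) = 1/(-564265) = -1/564265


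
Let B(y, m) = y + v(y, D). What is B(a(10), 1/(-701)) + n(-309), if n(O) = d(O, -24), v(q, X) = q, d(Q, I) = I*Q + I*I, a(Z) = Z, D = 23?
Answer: 8012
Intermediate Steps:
d(Q, I) = I**2 + I*Q (d(Q, I) = I*Q + I**2 = I**2 + I*Q)
B(y, m) = 2*y (B(y, m) = y + y = 2*y)
n(O) = 576 - 24*O (n(O) = -24*(-24 + O) = 576 - 24*O)
B(a(10), 1/(-701)) + n(-309) = 2*10 + (576 - 24*(-309)) = 20 + (576 + 7416) = 20 + 7992 = 8012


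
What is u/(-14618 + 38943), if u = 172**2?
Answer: 29584/24325 ≈ 1.2162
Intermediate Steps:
u = 29584
u/(-14618 + 38943) = 29584/(-14618 + 38943) = 29584/24325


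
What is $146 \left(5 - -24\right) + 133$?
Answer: $4367$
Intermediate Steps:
$146 \left(5 - -24\right) + 133 = 146 \left(5 + 24\right) + 133 = 146 \cdot 29 + 133 = 4234 + 133 = 4367$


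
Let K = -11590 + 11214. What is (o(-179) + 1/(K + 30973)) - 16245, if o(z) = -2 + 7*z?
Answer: -535447499/30597 ≈ -17500.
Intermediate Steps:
K = -376
(o(-179) + 1/(K + 30973)) - 16245 = ((-2 + 7*(-179)) + 1/(-376 + 30973)) - 16245 = ((-2 - 1253) + 1/30597) - 16245 = (-1255 + 1/30597) - 16245 = -38399234/30597 - 16245 = -535447499/30597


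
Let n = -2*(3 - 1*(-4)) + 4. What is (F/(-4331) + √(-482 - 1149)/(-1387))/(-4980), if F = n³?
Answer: -50/1078419 + I*√1631/6907260 ≈ -4.6364e-5 + 5.8468e-6*I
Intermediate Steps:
n = -10 (n = -2*(3 + 4) + 4 = -2*7 + 4 = -14 + 4 = -10)
F = -1000 (F = (-10)³ = -1000)
(F/(-4331) + √(-482 - 1149)/(-1387))/(-4980) = (-1000/(-4331) + √(-482 - 1149)/(-1387))/(-4980) = (-1000*(-1/4331) + √(-1631)*(-1/1387))*(-1/4980) = (1000/4331 + (I*√1631)*(-1/1387))*(-1/4980) = (1000/4331 - I*√1631/1387)*(-1/4980) = -50/1078419 + I*√1631/6907260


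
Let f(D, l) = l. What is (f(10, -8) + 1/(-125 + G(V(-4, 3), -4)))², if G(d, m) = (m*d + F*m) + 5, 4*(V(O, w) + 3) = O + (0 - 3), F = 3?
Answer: 819025/12769 ≈ 64.142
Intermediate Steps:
V(O, w) = -15/4 + O/4 (V(O, w) = -3 + (O + (0 - 3))/4 = -3 + (O - 3)/4 = -3 + (-3 + O)/4 = -3 + (-¾ + O/4) = -15/4 + O/4)
G(d, m) = 5 + 3*m + d*m (G(d, m) = (m*d + 3*m) + 5 = (d*m + 3*m) + 5 = (3*m + d*m) + 5 = 5 + 3*m + d*m)
(f(10, -8) + 1/(-125 + G(V(-4, 3), -4)))² = (-8 + 1/(-125 + (5 + 3*(-4) + (-15/4 + (¼)*(-4))*(-4))))² = (-8 + 1/(-125 + (5 - 12 + (-15/4 - 1)*(-4))))² = (-8 + 1/(-125 + (5 - 12 - 19/4*(-4))))² = (-8 + 1/(-125 + (5 - 12 + 19)))² = (-8 + 1/(-125 + 12))² = (-8 + 1/(-113))² = (-8 - 1/113)² = (-905/113)² = 819025/12769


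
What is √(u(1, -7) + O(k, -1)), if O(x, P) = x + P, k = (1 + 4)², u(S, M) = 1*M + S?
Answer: 3*√2 ≈ 4.2426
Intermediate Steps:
u(S, M) = M + S
k = 25 (k = 5² = 25)
O(x, P) = P + x
√(u(1, -7) + O(k, -1)) = √((-7 + 1) + (-1 + 25)) = √(-6 + 24) = √18 = 3*√2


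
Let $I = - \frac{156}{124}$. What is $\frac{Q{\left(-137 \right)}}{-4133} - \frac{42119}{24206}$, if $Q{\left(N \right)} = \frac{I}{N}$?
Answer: $- \frac{105615639329}{60697758758} \approx -1.74$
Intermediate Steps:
$I = - \frac{39}{31}$ ($I = \left(-156\right) \frac{1}{124} = - \frac{39}{31} \approx -1.2581$)
$Q{\left(N \right)} = - \frac{39}{31 N}$
$\frac{Q{\left(-137 \right)}}{-4133} - \frac{42119}{24206} = \frac{\left(- \frac{39}{31}\right) \frac{1}{-137}}{-4133} - \frac{42119}{24206} = \left(- \frac{39}{31}\right) \left(- \frac{1}{137}\right) \left(- \frac{1}{4133}\right) - \frac{6017}{3458} = \frac{39}{4247} \left(- \frac{1}{4133}\right) - \frac{6017}{3458} = - \frac{39}{17552851} - \frac{6017}{3458} = - \frac{105615639329}{60697758758}$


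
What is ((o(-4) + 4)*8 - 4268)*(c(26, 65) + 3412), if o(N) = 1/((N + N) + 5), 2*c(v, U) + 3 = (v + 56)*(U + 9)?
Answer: -81948262/3 ≈ -2.7316e+7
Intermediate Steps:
c(v, U) = -3/2 + (9 + U)*(56 + v)/2 (c(v, U) = -3/2 + ((v + 56)*(U + 9))/2 = -3/2 + ((56 + v)*(9 + U))/2 = -3/2 + ((9 + U)*(56 + v))/2 = -3/2 + (9 + U)*(56 + v)/2)
o(N) = 1/(5 + 2*N) (o(N) = 1/(2*N + 5) = 1/(5 + 2*N))
((o(-4) + 4)*8 - 4268)*(c(26, 65) + 3412) = ((1/(5 + 2*(-4)) + 4)*8 - 4268)*((501/2 + 28*65 + (9/2)*26 + (½)*65*26) + 3412) = ((1/(5 - 8) + 4)*8 - 4268)*((501/2 + 1820 + 117 + 845) + 3412) = ((1/(-3) + 4)*8 - 4268)*(6065/2 + 3412) = ((-⅓ + 4)*8 - 4268)*(12889/2) = ((11/3)*8 - 4268)*(12889/2) = (88/3 - 4268)*(12889/2) = -12716/3*12889/2 = -81948262/3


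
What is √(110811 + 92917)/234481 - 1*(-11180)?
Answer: 11180 + 4*√12733/234481 ≈ 11180.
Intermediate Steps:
√(110811 + 92917)/234481 - 1*(-11180) = √203728*(1/234481) + 11180 = (4*√12733)*(1/234481) + 11180 = 4*√12733/234481 + 11180 = 11180 + 4*√12733/234481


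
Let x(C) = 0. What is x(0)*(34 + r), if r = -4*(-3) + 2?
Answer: 0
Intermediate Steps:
r = 14 (r = 12 + 2 = 14)
x(0)*(34 + r) = 0*(34 + 14) = 0*48 = 0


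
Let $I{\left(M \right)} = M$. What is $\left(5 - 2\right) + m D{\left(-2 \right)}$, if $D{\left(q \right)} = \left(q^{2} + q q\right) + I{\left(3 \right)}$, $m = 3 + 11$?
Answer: $157$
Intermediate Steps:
$m = 14$
$D{\left(q \right)} = 3 + 2 q^{2}$ ($D{\left(q \right)} = \left(q^{2} + q q\right) + 3 = \left(q^{2} + q^{2}\right) + 3 = 2 q^{2} + 3 = 3 + 2 q^{2}$)
$\left(5 - 2\right) + m D{\left(-2 \right)} = \left(5 - 2\right) + 14 \left(3 + 2 \left(-2\right)^{2}\right) = 3 + 14 \left(3 + 2 \cdot 4\right) = 3 + 14 \left(3 + 8\right) = 3 + 14 \cdot 11 = 3 + 154 = 157$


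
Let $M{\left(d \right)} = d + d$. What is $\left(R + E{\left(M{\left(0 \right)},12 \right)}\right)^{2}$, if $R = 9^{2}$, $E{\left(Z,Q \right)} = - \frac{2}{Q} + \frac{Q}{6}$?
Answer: $\frac{247009}{36} \approx 6861.4$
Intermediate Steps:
$M{\left(d \right)} = 2 d$
$E{\left(Z,Q \right)} = - \frac{2}{Q} + \frac{Q}{6}$ ($E{\left(Z,Q \right)} = - \frac{2}{Q} + Q \frac{1}{6} = - \frac{2}{Q} + \frac{Q}{6}$)
$R = 81$
$\left(R + E{\left(M{\left(0 \right)},12 \right)}\right)^{2} = \left(81 + \left(- \frac{2}{12} + \frac{1}{6} \cdot 12\right)\right)^{2} = \left(81 + \left(\left(-2\right) \frac{1}{12} + 2\right)\right)^{2} = \left(81 + \left(- \frac{1}{6} + 2\right)\right)^{2} = \left(81 + \frac{11}{6}\right)^{2} = \left(\frac{497}{6}\right)^{2} = \frac{247009}{36}$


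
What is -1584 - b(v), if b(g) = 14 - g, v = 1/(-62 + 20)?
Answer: -67117/42 ≈ -1598.0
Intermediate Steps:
v = -1/42 (v = 1/(-42) = -1/42 ≈ -0.023810)
-1584 - b(v) = -1584 - (14 - 1*(-1/42)) = -1584 - (14 + 1/42) = -1584 - 1*589/42 = -1584 - 589/42 = -67117/42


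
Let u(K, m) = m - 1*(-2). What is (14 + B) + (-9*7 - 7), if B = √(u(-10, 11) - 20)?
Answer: -56 + I*√7 ≈ -56.0 + 2.6458*I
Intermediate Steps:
u(K, m) = 2 + m (u(K, m) = m + 2 = 2 + m)
B = I*√7 (B = √((2 + 11) - 20) = √(13 - 20) = √(-7) = I*√7 ≈ 2.6458*I)
(14 + B) + (-9*7 - 7) = (14 + I*√7) + (-9*7 - 7) = (14 + I*√7) + (-63 - 7) = (14 + I*√7) - 70 = -56 + I*√7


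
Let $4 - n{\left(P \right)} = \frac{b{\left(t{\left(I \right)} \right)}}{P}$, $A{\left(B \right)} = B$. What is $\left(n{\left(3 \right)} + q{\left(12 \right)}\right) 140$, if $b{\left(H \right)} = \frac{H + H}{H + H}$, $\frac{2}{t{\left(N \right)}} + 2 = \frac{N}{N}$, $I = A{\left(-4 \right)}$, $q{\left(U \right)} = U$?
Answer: $\frac{6580}{3} \approx 2193.3$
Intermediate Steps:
$I = -4$
$t{\left(N \right)} = -2$ ($t{\left(N \right)} = \frac{2}{-2 + \frac{N}{N}} = \frac{2}{-2 + 1} = \frac{2}{-1} = 2 \left(-1\right) = -2$)
$b{\left(H \right)} = 1$ ($b{\left(H \right)} = \frac{2 H}{2 H} = 2 H \frac{1}{2 H} = 1$)
$n{\left(P \right)} = 4 - \frac{1}{P}$ ($n{\left(P \right)} = 4 - 1 \frac{1}{P} = 4 - \frac{1}{P}$)
$\left(n{\left(3 \right)} + q{\left(12 \right)}\right) 140 = \left(\left(4 - \frac{1}{3}\right) + 12\right) 140 = \left(\frac{11}{3} + 12\right) 140 = \frac{47}{3} \cdot 140 = \frac{6580}{3}$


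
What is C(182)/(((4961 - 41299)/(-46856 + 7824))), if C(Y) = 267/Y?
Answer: 372198/236197 ≈ 1.5758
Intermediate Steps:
C(182)/(((4961 - 41299)/(-46856 + 7824))) = (267/182)/(((4961 - 41299)/(-46856 + 7824))) = (267*(1/182))/((-36338/(-39032))) = 267/(182*((-36338*(-1/39032)))) = 267/(182*(18169/19516)) = (267/182)*(19516/18169) = 372198/236197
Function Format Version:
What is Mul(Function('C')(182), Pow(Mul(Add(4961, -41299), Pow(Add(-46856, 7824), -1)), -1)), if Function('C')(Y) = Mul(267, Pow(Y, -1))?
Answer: Rational(372198, 236197) ≈ 1.5758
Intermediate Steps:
Mul(Function('C')(182), Pow(Mul(Add(4961, -41299), Pow(Add(-46856, 7824), -1)), -1)) = Mul(Mul(267, Pow(182, -1)), Pow(Mul(Add(4961, -41299), Pow(Add(-46856, 7824), -1)), -1)) = Mul(Mul(267, Rational(1, 182)), Pow(Mul(-36338, Pow(-39032, -1)), -1)) = Mul(Rational(267, 182), Pow(Mul(-36338, Rational(-1, 39032)), -1)) = Mul(Rational(267, 182), Pow(Rational(18169, 19516), -1)) = Mul(Rational(267, 182), Rational(19516, 18169)) = Rational(372198, 236197)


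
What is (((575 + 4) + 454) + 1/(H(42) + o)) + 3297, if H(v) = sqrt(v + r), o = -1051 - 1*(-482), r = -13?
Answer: 1401758991/323732 - sqrt(29)/323732 ≈ 4330.0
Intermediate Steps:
o = -569 (o = -1051 + 482 = -569)
H(v) = sqrt(-13 + v) (H(v) = sqrt(v - 13) = sqrt(-13 + v))
(((575 + 4) + 454) + 1/(H(42) + o)) + 3297 = (((575 + 4) + 454) + 1/(sqrt(-13 + 42) - 569)) + 3297 = ((579 + 454) + 1/(sqrt(29) - 569)) + 3297 = (1033 + 1/(-569 + sqrt(29))) + 3297 = 4330 + 1/(-569 + sqrt(29))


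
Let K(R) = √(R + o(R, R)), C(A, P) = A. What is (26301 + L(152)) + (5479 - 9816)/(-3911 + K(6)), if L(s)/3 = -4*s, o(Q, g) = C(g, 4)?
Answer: 374414926600/15295909 + 8674*√3/15295909 ≈ 24478.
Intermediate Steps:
o(Q, g) = g
K(R) = √2*√R (K(R) = √(R + R) = √(2*R) = √2*√R)
L(s) = -12*s (L(s) = 3*(-4*s) = -12*s)
(26301 + L(152)) + (5479 - 9816)/(-3911 + K(6)) = (26301 - 12*152) + (5479 - 9816)/(-3911 + √2*√6) = (26301 - 1824) - 4337/(-3911 + 2*√3) = 24477 - 4337/(-3911 + 2*√3)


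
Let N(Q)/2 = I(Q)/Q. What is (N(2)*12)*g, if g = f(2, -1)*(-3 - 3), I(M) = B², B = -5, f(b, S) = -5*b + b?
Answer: 14400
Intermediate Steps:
f(b, S) = -4*b
I(M) = 25 (I(M) = (-5)² = 25)
N(Q) = 50/Q (N(Q) = 2*(25/Q) = 50/Q)
g = 48 (g = (-4*2)*(-3 - 3) = -8*(-6) = 48)
(N(2)*12)*g = ((50/2)*12)*48 = ((50*(½))*12)*48 = (25*12)*48 = 300*48 = 14400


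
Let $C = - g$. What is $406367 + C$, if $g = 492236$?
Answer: $-85869$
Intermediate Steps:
$C = -492236$ ($C = \left(-1\right) 492236 = -492236$)
$406367 + C = 406367 - 492236 = -85869$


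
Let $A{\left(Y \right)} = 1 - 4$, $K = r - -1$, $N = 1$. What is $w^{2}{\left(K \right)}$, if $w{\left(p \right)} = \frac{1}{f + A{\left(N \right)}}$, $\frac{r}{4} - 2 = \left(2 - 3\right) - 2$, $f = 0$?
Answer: $\frac{1}{9} \approx 0.11111$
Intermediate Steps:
$r = -4$ ($r = 8 + 4 \left(\left(2 - 3\right) - 2\right) = 8 + 4 \left(-1 - 2\right) = 8 + 4 \left(-3\right) = 8 - 12 = -4$)
$K = -3$ ($K = -4 - -1 = -4 + 1 = -3$)
$A{\left(Y \right)} = -3$ ($A{\left(Y \right)} = 1 - 4 = -3$)
$w{\left(p \right)} = - \frac{1}{3}$ ($w{\left(p \right)} = \frac{1}{0 - 3} = \frac{1}{-3} = - \frac{1}{3}$)
$w^{2}{\left(K \right)} = \left(- \frac{1}{3}\right)^{2} = \frac{1}{9}$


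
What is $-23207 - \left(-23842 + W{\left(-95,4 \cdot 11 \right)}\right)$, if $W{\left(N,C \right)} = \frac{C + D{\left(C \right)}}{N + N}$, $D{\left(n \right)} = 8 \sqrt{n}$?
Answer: $\frac{60347}{95} + \frac{8 \sqrt{11}}{95} \approx 635.51$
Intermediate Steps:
$W{\left(N,C \right)} = \frac{C + 8 \sqrt{C}}{2 N}$ ($W{\left(N,C \right)} = \frac{C + 8 \sqrt{C}}{N + N} = \frac{C + 8 \sqrt{C}}{2 N}$)
$-23207 - \left(-23842 + W{\left(-95,4 \cdot 11 \right)}\right) = -23207 + \left(23842 - \frac{4 \cdot 11 + 8 \sqrt{4 \cdot 11}}{2 \left(-95\right)}\right) = -23207 + \left(23842 - \frac{1}{2} \left(- \frac{1}{95}\right) \left(44 + 8 \sqrt{44}\right)\right) = -23207 + \left(23842 - \frac{1}{2} \left(- \frac{1}{95}\right) \left(44 + 8 \cdot 2 \sqrt{11}\right)\right) = -23207 + \left(23842 - \frac{1}{2} \left(- \frac{1}{95}\right) \left(44 + 16 \sqrt{11}\right)\right) = -23207 + \left(23842 - \left(- \frac{22}{95} - \frac{8 \sqrt{11}}{95}\right)\right) = -23207 + \left(23842 + \left(\frac{22}{95} + \frac{8 \sqrt{11}}{95}\right)\right) = -23207 + \left(\frac{2265012}{95} + \frac{8 \sqrt{11}}{95}\right) = \frac{60347}{95} + \frac{8 \sqrt{11}}{95}$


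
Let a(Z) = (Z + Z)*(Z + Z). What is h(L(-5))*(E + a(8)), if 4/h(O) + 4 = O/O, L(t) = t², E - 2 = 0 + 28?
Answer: -1144/3 ≈ -381.33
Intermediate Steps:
a(Z) = 4*Z² (a(Z) = (2*Z)*(2*Z) = 4*Z²)
E = 30 (E = 2 + (0 + 28) = 2 + 28 = 30)
h(O) = -4/3 (h(O) = 4/(-4 + O/O) = 4/(-4 + 1) = 4/(-3) = 4*(-⅓) = -4/3)
h(L(-5))*(E + a(8)) = -4*(30 + 4*8²)/3 = -4*(30 + 4*64)/3 = -4*(30 + 256)/3 = -4/3*286 = -1144/3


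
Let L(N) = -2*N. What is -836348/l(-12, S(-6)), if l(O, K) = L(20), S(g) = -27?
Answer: 209087/10 ≈ 20909.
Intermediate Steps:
l(O, K) = -40 (l(O, K) = -2*20 = -40)
-836348/l(-12, S(-6)) = -836348/(-40) = -836348*(-1/40) = 209087/10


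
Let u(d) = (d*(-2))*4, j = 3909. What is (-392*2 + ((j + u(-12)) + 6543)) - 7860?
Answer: 1904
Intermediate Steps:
u(d) = -8*d (u(d) = -2*d*4 = -8*d)
(-392*2 + ((j + u(-12)) + 6543)) - 7860 = (-392*2 + ((3909 - 8*(-12)) + 6543)) - 7860 = (-784 + ((3909 + 96) + 6543)) - 7860 = (-784 + (4005 + 6543)) - 7860 = (-784 + 10548) - 7860 = 9764 - 7860 = 1904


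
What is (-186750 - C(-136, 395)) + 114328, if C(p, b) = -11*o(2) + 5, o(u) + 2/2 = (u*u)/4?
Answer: -72427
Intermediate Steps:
o(u) = -1 + u²/4 (o(u) = -1 + (u*u)/4 = -1 + u²*(¼) = -1 + u²/4)
C(p, b) = 5 (C(p, b) = -11*(-1 + (¼)*2²) + 5 = -11*(-1 + (¼)*4) + 5 = -11*(-1 + 1) + 5 = -11*0 + 5 = 0 + 5 = 5)
(-186750 - C(-136, 395)) + 114328 = (-186750 - 1*5) + 114328 = (-186750 - 5) + 114328 = -186755 + 114328 = -72427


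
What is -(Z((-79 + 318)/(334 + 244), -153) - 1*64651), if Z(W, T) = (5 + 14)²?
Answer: 64290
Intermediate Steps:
Z(W, T) = 361 (Z(W, T) = 19² = 361)
-(Z((-79 + 318)/(334 + 244), -153) - 1*64651) = -(361 - 1*64651) = -(361 - 64651) = -1*(-64290) = 64290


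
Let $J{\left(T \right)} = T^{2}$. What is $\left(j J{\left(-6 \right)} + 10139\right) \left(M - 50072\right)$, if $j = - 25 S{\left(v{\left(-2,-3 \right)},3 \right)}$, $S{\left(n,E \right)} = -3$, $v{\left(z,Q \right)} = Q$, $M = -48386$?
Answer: $-1264102262$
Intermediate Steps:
$j = 75$ ($j = \left(-25\right) \left(-3\right) = 75$)
$\left(j J{\left(-6 \right)} + 10139\right) \left(M - 50072\right) = \left(75 \left(-6\right)^{2} + 10139\right) \left(-48386 - 50072\right) = \left(75 \cdot 36 + 10139\right) \left(-98458\right) = \left(2700 + 10139\right) \left(-98458\right) = 12839 \left(-98458\right) = -1264102262$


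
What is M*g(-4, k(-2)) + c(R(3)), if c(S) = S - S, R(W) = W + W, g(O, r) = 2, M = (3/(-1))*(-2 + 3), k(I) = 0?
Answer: -6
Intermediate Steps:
M = -3 (M = (3*(-1))*1 = -3*1 = -3)
R(W) = 2*W
c(S) = 0
M*g(-4, k(-2)) + c(R(3)) = -3*2 + 0 = -6 + 0 = -6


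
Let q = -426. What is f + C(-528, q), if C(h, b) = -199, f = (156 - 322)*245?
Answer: -40869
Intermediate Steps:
f = -40670 (f = -166*245 = -40670)
f + C(-528, q) = -40670 - 199 = -40869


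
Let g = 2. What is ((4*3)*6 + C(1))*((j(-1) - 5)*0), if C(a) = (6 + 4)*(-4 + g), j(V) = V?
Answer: 0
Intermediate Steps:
C(a) = -20 (C(a) = (6 + 4)*(-4 + 2) = 10*(-2) = -20)
((4*3)*6 + C(1))*((j(-1) - 5)*0) = ((4*3)*6 - 20)*((-1 - 5)*0) = (12*6 - 20)*(-6*0) = (72 - 20)*0 = 52*0 = 0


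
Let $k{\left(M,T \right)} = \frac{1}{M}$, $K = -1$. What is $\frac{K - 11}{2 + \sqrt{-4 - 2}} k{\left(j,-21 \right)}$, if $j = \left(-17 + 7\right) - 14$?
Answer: $\frac{1}{10} - \frac{i \sqrt{6}}{20} \approx 0.1 - 0.12247 i$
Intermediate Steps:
$j = -24$ ($j = -10 - 14 = -24$)
$\frac{K - 11}{2 + \sqrt{-4 - 2}} k{\left(j,-21 \right)} = \frac{\left(-1 - 11\right) \frac{1}{2 + \sqrt{-4 - 2}}}{-24} = - \frac{12}{2 + \sqrt{-6}} \left(- \frac{1}{24}\right) = - \frac{12}{2 + i \sqrt{6}} \left(- \frac{1}{24}\right) = \frac{1}{2 \left(2 + i \sqrt{6}\right)}$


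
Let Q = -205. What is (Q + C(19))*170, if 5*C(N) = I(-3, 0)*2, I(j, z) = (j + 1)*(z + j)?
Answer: -34442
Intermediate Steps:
I(j, z) = (1 + j)*(j + z)
C(N) = 12/5 (C(N) = ((-3 + 0 + (-3)² - 3*0)*2)/5 = ((-3 + 0 + 9 + 0)*2)/5 = (6*2)/5 = (⅕)*12 = 12/5)
(Q + C(19))*170 = (-205 + 12/5)*170 = -1013/5*170 = -34442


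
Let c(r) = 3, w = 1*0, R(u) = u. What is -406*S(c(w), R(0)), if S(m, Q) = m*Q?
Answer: 0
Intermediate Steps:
w = 0
S(m, Q) = Q*m
-406*S(c(w), R(0)) = -0*3 = -406*0 = 0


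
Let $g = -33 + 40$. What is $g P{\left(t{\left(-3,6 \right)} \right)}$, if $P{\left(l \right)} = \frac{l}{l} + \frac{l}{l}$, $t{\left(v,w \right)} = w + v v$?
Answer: $14$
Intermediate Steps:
$t{\left(v,w \right)} = w + v^{2}$
$P{\left(l \right)} = 2$ ($P{\left(l \right)} = 1 + 1 = 2$)
$g = 7$
$g P{\left(t{\left(-3,6 \right)} \right)} = 7 \cdot 2 = 14$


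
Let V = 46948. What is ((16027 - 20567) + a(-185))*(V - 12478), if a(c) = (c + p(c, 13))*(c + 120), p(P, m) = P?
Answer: 672509700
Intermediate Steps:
a(c) = 2*c*(120 + c) (a(c) = (c + c)*(c + 120) = (2*c)*(120 + c) = 2*c*(120 + c))
((16027 - 20567) + a(-185))*(V - 12478) = ((16027 - 20567) + 2*(-185)*(120 - 185))*(46948 - 12478) = (-4540 + 2*(-185)*(-65))*34470 = (-4540 + 24050)*34470 = 19510*34470 = 672509700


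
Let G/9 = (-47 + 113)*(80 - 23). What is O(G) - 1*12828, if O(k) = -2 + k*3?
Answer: 88744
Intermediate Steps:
G = 33858 (G = 9*((-47 + 113)*(80 - 23)) = 9*(66*57) = 9*3762 = 33858)
O(k) = -2 + 3*k
O(G) - 1*12828 = (-2 + 3*33858) - 1*12828 = (-2 + 101574) - 12828 = 101572 - 12828 = 88744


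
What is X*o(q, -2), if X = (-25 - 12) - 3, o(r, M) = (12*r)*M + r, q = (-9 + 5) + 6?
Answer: 1840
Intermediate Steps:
q = 2 (q = -4 + 6 = 2)
o(r, M) = r + 12*M*r (o(r, M) = 12*M*r + r = r + 12*M*r)
X = -40 (X = -37 - 3 = -40)
X*o(q, -2) = -80*(1 + 12*(-2)) = -80*(1 - 24) = -80*(-23) = -40*(-46) = 1840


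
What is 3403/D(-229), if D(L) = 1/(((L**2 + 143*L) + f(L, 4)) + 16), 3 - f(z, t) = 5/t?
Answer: 268316341/4 ≈ 6.7079e+7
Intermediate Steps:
f(z, t) = 3 - 5/t
D(L) = 1/(71/4 + L**2 + 143*L) (D(L) = 1/(((L**2 + 143*L) + (3 - 5/4)) + 16) = 1/(((L**2 + 143*L) + 7/4) + 16) = 1/((7/4 + L**2 + 143*L) + 16) = 1/(71/4 + L**2 + 143*L))
3403/D(-229) = 3403/((4/(71 + 4*(-229)**2 + 572*(-229)))) = 3403/((4/(71 + 4*52441 - 130988))) = 3403/((4/(71 + 209764 - 130988))) = 3403/((4/78847)) = 3403/((4*(1/78847))) = 3403/(4/78847) = 3403*(78847/4) = 268316341/4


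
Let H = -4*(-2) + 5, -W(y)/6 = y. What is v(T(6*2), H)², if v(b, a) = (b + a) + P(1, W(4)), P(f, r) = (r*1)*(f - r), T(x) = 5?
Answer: 338724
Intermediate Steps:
W(y) = -6*y
H = 13 (H = 8 + 5 = 13)
P(f, r) = r*(f - r)
v(b, a) = -600 + a + b (v(b, a) = (b + a) + (-6*4)*(1 - (-6)*4) = (a + b) - 24*(1 - 1*(-24)) = (a + b) - 24*(1 + 24) = (a + b) - 24*25 = (a + b) - 600 = -600 + a + b)
v(T(6*2), H)² = (-600 + 13 + 5)² = (-582)² = 338724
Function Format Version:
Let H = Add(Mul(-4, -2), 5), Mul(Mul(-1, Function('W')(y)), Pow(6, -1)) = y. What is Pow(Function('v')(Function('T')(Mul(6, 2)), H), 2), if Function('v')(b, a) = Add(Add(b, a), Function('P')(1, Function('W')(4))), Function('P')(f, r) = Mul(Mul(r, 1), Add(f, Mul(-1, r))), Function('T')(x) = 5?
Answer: 338724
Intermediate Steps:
Function('W')(y) = Mul(-6, y)
H = 13 (H = Add(8, 5) = 13)
Function('P')(f, r) = Mul(r, Add(f, Mul(-1, r)))
Function('v')(b, a) = Add(-600, a, b) (Function('v')(b, a) = Add(Add(b, a), Mul(Mul(-6, 4), Add(1, Mul(-1, Mul(-6, 4))))) = Add(Add(a, b), Mul(-24, Add(1, Mul(-1, -24)))) = Add(Add(a, b), Mul(-24, Add(1, 24))) = Add(Add(a, b), Mul(-24, 25)) = Add(Add(a, b), -600) = Add(-600, a, b))
Pow(Function('v')(Function('T')(Mul(6, 2)), H), 2) = Pow(Add(-600, 13, 5), 2) = Pow(-582, 2) = 338724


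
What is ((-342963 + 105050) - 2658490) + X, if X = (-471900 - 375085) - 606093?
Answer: -4349481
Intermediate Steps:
X = -1453078 (X = -846985 - 606093 = -1453078)
((-342963 + 105050) - 2658490) + X = ((-342963 + 105050) - 2658490) - 1453078 = (-237913 - 2658490) - 1453078 = -2896403 - 1453078 = -4349481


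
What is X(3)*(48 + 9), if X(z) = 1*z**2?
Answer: 513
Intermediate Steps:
X(z) = z**2
X(3)*(48 + 9) = 3**2*(48 + 9) = 9*57 = 513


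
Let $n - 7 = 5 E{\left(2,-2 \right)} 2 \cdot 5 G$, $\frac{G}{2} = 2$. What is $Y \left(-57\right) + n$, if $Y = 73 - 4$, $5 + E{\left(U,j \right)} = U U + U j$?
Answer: $-4926$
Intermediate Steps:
$G = 4$ ($G = 2 \cdot 2 = 4$)
$E{\left(U,j \right)} = -5 + U^{2} + U j$ ($E{\left(U,j \right)} = -5 + \left(U U + U j\right) = -5 + \left(U^{2} + U j\right) = -5 + U^{2} + U j$)
$n = -993$ ($n = 7 + 5 \left(-5 + 2^{2} + 2 \left(-2\right)\right) 2 \cdot 5 \cdot 4 = 7 + 5 \left(-5 + 4 - 4\right) 10 \cdot 4 = 7 + 5 \left(-5\right) 40 = 7 - 1000 = -993$)
$Y = 69$ ($Y = 73 - 4 = 69$)
$Y \left(-57\right) + n = 69 \left(-57\right) - 993 = -3933 - 993 = -4926$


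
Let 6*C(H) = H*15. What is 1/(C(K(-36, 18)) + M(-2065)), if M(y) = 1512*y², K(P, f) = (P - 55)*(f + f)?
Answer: 1/6447500010 ≈ 1.5510e-10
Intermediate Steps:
K(P, f) = 2*f*(-55 + P) (K(P, f) = (-55 + P)*(2*f) = 2*f*(-55 + P))
C(H) = 5*H/2 (C(H) = (H*15)/6 = (15*H)/6 = 5*H/2)
1/(C(K(-36, 18)) + M(-2065)) = 1/(5*(2*18*(-55 - 36))/2 + 1512*(-2065)²) = 1/(5*(2*18*(-91))/2 + 1512*4264225) = 1/((5/2)*(-3276) + 6447508200) = 1/(-8190 + 6447508200) = 1/6447500010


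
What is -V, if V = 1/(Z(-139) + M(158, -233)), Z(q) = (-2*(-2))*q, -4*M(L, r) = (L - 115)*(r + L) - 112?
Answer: -4/1113 ≈ -0.0035939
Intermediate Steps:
M(L, r) = 28 - (-115 + L)*(L + r)/4 (M(L, r) = -((L - 115)*(r + L) - 112)/4 = -((-115 + L)*(L + r) - 112)/4 = -(-112 + (-115 + L)*(L + r))/4 = 28 - (-115 + L)*(L + r)/4)
Z(q) = 4*q
V = 4/1113 (V = 1/(4*(-139) + (28 - ¼*158² + (115/4)*158 + (115/4)*(-233) - ¼*158*(-233))) = 1/(-556 + (28 - ¼*24964 + 9085/2 - 26795/4 + 18407/2)) = 1/(-556 + (28 - 6241 + 9085/2 - 26795/4 + 18407/2)) = 1/(-556 + 3337/4) = 1/(1113/4) = 4/1113 ≈ 0.0035939)
-V = -1*4/1113 = -4/1113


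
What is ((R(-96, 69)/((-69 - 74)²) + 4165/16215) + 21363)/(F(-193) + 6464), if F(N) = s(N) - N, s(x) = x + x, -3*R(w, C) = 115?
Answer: 1416727903543/415868306997 ≈ 3.4067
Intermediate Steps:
R(w, C) = -115/3 (R(w, C) = -⅓*115 = -115/3)
s(x) = 2*x
F(N) = N (F(N) = 2*N - N = N)
((R(-96, 69)/((-69 - 74)²) + 4165/16215) + 21363)/(F(-193) + 6464) = ((-115/(3*(-69 - 74)²) + 4165/16215) + 21363)/(-193 + 6464) = ((-115/(3*((-143)²)) + 4165*(1/16215)) + 21363)/6271 = ((-115/3/20449 + 833/3243) + 21363)*(1/6271) = ((-115/3*1/20449 + 833/3243) + 21363)*(1/6271) = ((-115/61347 + 833/3243) + 21363)*(1/6271) = (16909702/66316107 + 21363)*(1/6271) = (1416727903543/66316107)*(1/6271) = 1416727903543/415868306997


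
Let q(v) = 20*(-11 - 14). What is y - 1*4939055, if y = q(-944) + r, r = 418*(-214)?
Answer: -5029007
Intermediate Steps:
q(v) = -500 (q(v) = 20*(-25) = -500)
r = -89452
y = -89952 (y = -500 - 89452 = -89952)
y - 1*4939055 = -89952 - 1*4939055 = -89952 - 4939055 = -5029007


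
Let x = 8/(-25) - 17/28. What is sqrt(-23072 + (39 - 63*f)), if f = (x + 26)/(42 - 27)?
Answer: I*sqrt(57845765)/50 ≈ 152.11*I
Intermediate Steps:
x = -649/700 (x = 8*(-1/25) - 17*1/28 = -8/25 - 17/28 = -649/700 ≈ -0.92714)
f = 17551/10500 (f = (-649/700 + 26)/(42 - 27) = (17551/700)/15 = (17551/700)*(1/15) = 17551/10500 ≈ 1.6715)
sqrt(-23072 + (39 - 63*f)) = sqrt(-23072 + (39 - 63*17551/10500)) = sqrt(-23072 + (39 - 52653/500)) = sqrt(-23072 - 33153/500) = sqrt(-11569153/500) = I*sqrt(57845765)/50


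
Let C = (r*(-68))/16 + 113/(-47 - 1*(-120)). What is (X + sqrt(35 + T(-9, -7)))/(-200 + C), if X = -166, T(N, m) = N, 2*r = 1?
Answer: 96944/117137 - 584*sqrt(26)/117137 ≈ 0.80219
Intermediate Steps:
r = 1/2 (r = (1/2)*1 = 1/2 ≈ 0.50000)
C = -337/584 (C = ((1/2)*(-68))/16 + 113/(-47 - 1*(-120)) = -34*1/16 + 113/(-47 + 120) = -17/8 + 113/73 = -337/584 ≈ -0.57705)
(X + sqrt(35 + T(-9, -7)))/(-200 + C) = (-166 + sqrt(35 - 9))/(-200 - 337/584) = (-166 + sqrt(26))/(-117137/584) = (-166 + sqrt(26))*(-584/117137) = 96944/117137 - 584*sqrt(26)/117137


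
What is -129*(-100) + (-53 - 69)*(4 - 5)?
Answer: 13022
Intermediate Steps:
-129*(-100) + (-53 - 69)*(4 - 5) = 12900 - 122*(-1) = 12900 + 122 = 13022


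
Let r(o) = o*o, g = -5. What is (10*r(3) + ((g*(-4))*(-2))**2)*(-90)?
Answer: -152100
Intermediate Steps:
r(o) = o**2
(10*r(3) + ((g*(-4))*(-2))**2)*(-90) = (10*3**2 + (-5*(-4)*(-2))**2)*(-90) = (10*9 + (20*(-2))**2)*(-90) = (90 + (-40)**2)*(-90) = (90 + 1600)*(-90) = 1690*(-90) = -152100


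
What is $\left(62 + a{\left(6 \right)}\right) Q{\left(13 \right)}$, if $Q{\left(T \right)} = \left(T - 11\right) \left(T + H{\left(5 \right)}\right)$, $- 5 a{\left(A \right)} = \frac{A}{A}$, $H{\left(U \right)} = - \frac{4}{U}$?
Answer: $\frac{37698}{25} \approx 1507.9$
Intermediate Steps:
$a{\left(A \right)} = - \frac{1}{5}$ ($a{\left(A \right)} = - \frac{A \frac{1}{A}}{5} = \left(- \frac{1}{5}\right) 1 = - \frac{1}{5}$)
$Q{\left(T \right)} = \left(-11 + T\right) \left(- \frac{4}{5} + T\right)$ ($Q{\left(T \right)} = \left(T - 11\right) \left(T - \frac{4}{5}\right) = \left(-11 + T\right) \left(T - \frac{4}{5}\right) = \left(-11 + T\right) \left(- \frac{4}{5} + T\right)$)
$\left(62 + a{\left(6 \right)}\right) Q{\left(13 \right)} = \left(62 - \frac{1}{5}\right) \left(\frac{44}{5} + 13^{2} - \frac{767}{5}\right) = \frac{309 \left(\frac{44}{5} + 169 - \frac{767}{5}\right)}{5} = \frac{309}{5} \cdot \frac{122}{5} = \frac{37698}{25}$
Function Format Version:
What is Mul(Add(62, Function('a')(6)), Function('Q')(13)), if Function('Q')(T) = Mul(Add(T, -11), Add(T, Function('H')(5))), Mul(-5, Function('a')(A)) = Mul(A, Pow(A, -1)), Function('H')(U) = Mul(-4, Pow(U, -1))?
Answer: Rational(37698, 25) ≈ 1507.9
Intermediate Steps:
Function('a')(A) = Rational(-1, 5) (Function('a')(A) = Mul(Rational(-1, 5), Mul(A, Pow(A, -1))) = Mul(Rational(-1, 5), 1) = Rational(-1, 5))
Function('Q')(T) = Mul(Add(-11, T), Add(Rational(-4, 5), T)) (Function('Q')(T) = Mul(Add(T, -11), Add(T, Mul(-4, Pow(5, -1)))) = Mul(Add(-11, T), Add(T, Mul(-4, Rational(1, 5)))) = Mul(Add(-11, T), Add(T, Rational(-4, 5))) = Mul(Add(-11, T), Add(Rational(-4, 5), T)))
Mul(Add(62, Function('a')(6)), Function('Q')(13)) = Mul(Add(62, Rational(-1, 5)), Add(Rational(44, 5), Pow(13, 2), Mul(Rational(-59, 5), 13))) = Mul(Rational(309, 5), Add(Rational(44, 5), 169, Rational(-767, 5))) = Mul(Rational(309, 5), Rational(122, 5)) = Rational(37698, 25)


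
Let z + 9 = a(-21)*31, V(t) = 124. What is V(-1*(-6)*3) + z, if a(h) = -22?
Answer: -567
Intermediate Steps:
z = -691 (z = -9 - 22*31 = -9 - 682 = -691)
V(-1*(-6)*3) + z = 124 - 691 = -567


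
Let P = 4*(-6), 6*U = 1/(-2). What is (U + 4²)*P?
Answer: -382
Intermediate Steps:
U = -1/12 (U = (⅙)/(-2) = (⅙)*(-½) = -1/12 ≈ -0.083333)
P = -24
(U + 4²)*P = (-1/12 + 4²)*(-24) = (-1/12 + 16)*(-24) = (191/12)*(-24) = -382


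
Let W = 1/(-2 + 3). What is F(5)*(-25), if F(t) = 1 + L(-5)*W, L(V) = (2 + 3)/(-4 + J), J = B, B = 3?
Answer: 100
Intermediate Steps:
J = 3
L(V) = -5 (L(V) = (2 + 3)/(-4 + 3) = 5/(-1) = 5*(-1) = -5)
W = 1 (W = 1/1 = 1)
F(t) = -4 (F(t) = 1 - 5*1 = 1 - 5 = -4)
F(5)*(-25) = -4*(-25) = 100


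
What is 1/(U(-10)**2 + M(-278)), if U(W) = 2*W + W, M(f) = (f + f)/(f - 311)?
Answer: 589/530656 ≈ 0.0011099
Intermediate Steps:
M(f) = 2*f/(-311 + f) (M(f) = (2*f)/(-311 + f) = 2*f/(-311 + f))
U(W) = 3*W
1/(U(-10)**2 + M(-278)) = 1/((3*(-10))**2 + 2*(-278)/(-311 - 278)) = 1/((-30)**2 + 2*(-278)/(-589)) = 1/(900 + 2*(-278)*(-1/589)) = 1/(900 + 556/589) = 1/(530656/589) = 589/530656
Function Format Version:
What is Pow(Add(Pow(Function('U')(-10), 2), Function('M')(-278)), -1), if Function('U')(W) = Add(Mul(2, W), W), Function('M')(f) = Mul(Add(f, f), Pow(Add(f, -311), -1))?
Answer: Rational(589, 530656) ≈ 0.0011099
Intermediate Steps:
Function('M')(f) = Mul(2, f, Pow(Add(-311, f), -1)) (Function('M')(f) = Mul(Mul(2, f), Pow(Add(-311, f), -1)) = Mul(2, f, Pow(Add(-311, f), -1)))
Function('U')(W) = Mul(3, W)
Pow(Add(Pow(Function('U')(-10), 2), Function('M')(-278)), -1) = Pow(Add(Pow(Mul(3, -10), 2), Mul(2, -278, Pow(Add(-311, -278), -1))), -1) = Pow(Add(Pow(-30, 2), Mul(2, -278, Pow(-589, -1))), -1) = Pow(Add(900, Mul(2, -278, Rational(-1, 589))), -1) = Pow(Add(900, Rational(556, 589)), -1) = Pow(Rational(530656, 589), -1) = Rational(589, 530656)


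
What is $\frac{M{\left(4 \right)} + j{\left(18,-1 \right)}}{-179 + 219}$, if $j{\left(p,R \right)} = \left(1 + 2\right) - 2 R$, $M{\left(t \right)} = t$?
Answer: $\frac{9}{40} \approx 0.225$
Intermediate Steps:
$j{\left(p,R \right)} = 3 - 2 R$
$\frac{M{\left(4 \right)} + j{\left(18,-1 \right)}}{-179 + 219} = \frac{4 + \left(3 - -2\right)}{-179 + 219} = \frac{4 + \left(3 + 2\right)}{40} = \left(4 + 5\right) \frac{1}{40} = 9 \cdot \frac{1}{40} = \frac{9}{40}$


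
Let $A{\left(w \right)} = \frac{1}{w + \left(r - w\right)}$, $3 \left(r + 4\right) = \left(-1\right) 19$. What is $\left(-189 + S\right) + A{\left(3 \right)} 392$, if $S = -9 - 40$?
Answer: $- \frac{8554}{31} \approx -275.94$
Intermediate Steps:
$r = - \frac{31}{3}$ ($r = -4 + \frac{\left(-1\right) 19}{3} = -4 + \frac{1}{3} \left(-19\right) = -4 - \frac{19}{3} = - \frac{31}{3} \approx -10.333$)
$S = -49$ ($S = -9 - 40 = -49$)
$A{\left(w \right)} = - \frac{3}{31}$ ($A{\left(w \right)} = \frac{1}{w - \left(\frac{31}{3} + w\right)} = \frac{1}{- \frac{31}{3}} = - \frac{3}{31}$)
$\left(-189 + S\right) + A{\left(3 \right)} 392 = \left(-189 - 49\right) - \frac{1176}{31} = -238 - \frac{1176}{31} = - \frac{8554}{31}$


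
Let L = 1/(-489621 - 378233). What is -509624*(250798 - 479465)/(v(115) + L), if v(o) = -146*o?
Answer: -101134663976627632/14571268661 ≈ -6.9407e+6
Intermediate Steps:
L = -1/867854 (L = 1/(-867854) = -1/867854 ≈ -1.1523e-6)
-509624*(250798 - 479465)/(v(115) + L) = -509624*(250798 - 479465)/(-146*115 - 1/867854) = -509624*(-228667/(-16790 - 1/867854)) = -509624/((-14571268661/867854*(-1/228667))) = -509624/14571268661/198449570618 = -509624*198449570618/14571268661 = -101134663976627632/14571268661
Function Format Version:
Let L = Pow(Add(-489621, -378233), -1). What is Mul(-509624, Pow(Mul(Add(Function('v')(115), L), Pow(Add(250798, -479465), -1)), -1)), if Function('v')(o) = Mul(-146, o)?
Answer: Rational(-101134663976627632, 14571268661) ≈ -6.9407e+6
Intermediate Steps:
L = Rational(-1, 867854) (L = Pow(-867854, -1) = Rational(-1, 867854) ≈ -1.1523e-6)
Mul(-509624, Pow(Mul(Add(Function('v')(115), L), Pow(Add(250798, -479465), -1)), -1)) = Mul(-509624, Pow(Mul(Add(Mul(-146, 115), Rational(-1, 867854)), Pow(Add(250798, -479465), -1)), -1)) = Mul(-509624, Pow(Mul(Add(-16790, Rational(-1, 867854)), Pow(-228667, -1)), -1)) = Mul(-509624, Pow(Mul(Rational(-14571268661, 867854), Rational(-1, 228667)), -1)) = Mul(-509624, Pow(Rational(14571268661, 198449570618), -1)) = Mul(-509624, Rational(198449570618, 14571268661)) = Rational(-101134663976627632, 14571268661)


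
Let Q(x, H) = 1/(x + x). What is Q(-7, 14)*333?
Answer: -333/14 ≈ -23.786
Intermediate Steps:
Q(x, H) = 1/(2*x)
Q(-7, 14)*333 = ((½)/(-7))*333 = ((½)*(-⅐))*333 = -1/14*333 = -333/14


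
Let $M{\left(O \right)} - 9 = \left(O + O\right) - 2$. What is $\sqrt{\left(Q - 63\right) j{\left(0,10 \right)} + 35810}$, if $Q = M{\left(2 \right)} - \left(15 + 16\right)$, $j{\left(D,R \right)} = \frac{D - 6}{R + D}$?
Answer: $\frac{\sqrt{896495}}{5} \approx 189.37$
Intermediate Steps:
$M{\left(O \right)} = 7 + 2 O$ ($M{\left(O \right)} = 9 + \left(\left(O + O\right) - 2\right) = 9 + \left(2 O - 2\right) = 9 + \left(-2 + 2 O\right) = 7 + 2 O$)
$j{\left(D,R \right)} = \frac{-6 + D}{D + R}$
$Q = -20$ ($Q = \left(7 + 2 \cdot 2\right) - \left(15 + 16\right) = \left(7 + 4\right) - 31 = 11 - 31 = -20$)
$\sqrt{\left(Q - 63\right) j{\left(0,10 \right)} + 35810} = \sqrt{\left(-20 - 63\right) \frac{-6 + 0}{0 + 10} + 35810} = \sqrt{- 83 \cdot \frac{1}{10} \left(-6\right) + 35810} = \sqrt{\left(-83\right) \left(- \frac{3}{5}\right) + 35810} = \sqrt{\frac{249}{5} + 35810} = \sqrt{\frac{179299}{5}} = \frac{\sqrt{896495}}{5}$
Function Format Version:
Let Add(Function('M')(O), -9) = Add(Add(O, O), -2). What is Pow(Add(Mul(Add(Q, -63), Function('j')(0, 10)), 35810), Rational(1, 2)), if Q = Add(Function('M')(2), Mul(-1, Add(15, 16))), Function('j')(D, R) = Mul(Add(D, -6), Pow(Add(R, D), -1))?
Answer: Mul(Rational(1, 5), Pow(896495, Rational(1, 2))) ≈ 189.37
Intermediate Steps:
Function('M')(O) = Add(7, Mul(2, O)) (Function('M')(O) = Add(9, Add(Add(O, O), -2)) = Add(9, Add(Mul(2, O), -2)) = Add(9, Add(-2, Mul(2, O))) = Add(7, Mul(2, O)))
Function('j')(D, R) = Mul(Pow(Add(D, R), -1), Add(-6, D)) (Function('j')(D, R) = Mul(Add(-6, D), Pow(Add(D, R), -1)) = Mul(Pow(Add(D, R), -1), Add(-6, D)))
Q = -20 (Q = Add(Add(7, Mul(2, 2)), Mul(-1, Add(15, 16))) = Add(Add(7, 4), Mul(-1, 31)) = Add(11, -31) = -20)
Pow(Add(Mul(Add(Q, -63), Function('j')(0, 10)), 35810), Rational(1, 2)) = Pow(Add(Mul(Add(-20, -63), Mul(Pow(Add(0, 10), -1), Add(-6, 0))), 35810), Rational(1, 2)) = Pow(Add(Mul(-83, Mul(Pow(10, -1), -6)), 35810), Rational(1, 2)) = Pow(Add(Mul(-83, Mul(Rational(1, 10), -6)), 35810), Rational(1, 2)) = Pow(Add(Mul(-83, Rational(-3, 5)), 35810), Rational(1, 2)) = Pow(Add(Rational(249, 5), 35810), Rational(1, 2)) = Pow(Rational(179299, 5), Rational(1, 2)) = Mul(Rational(1, 5), Pow(896495, Rational(1, 2)))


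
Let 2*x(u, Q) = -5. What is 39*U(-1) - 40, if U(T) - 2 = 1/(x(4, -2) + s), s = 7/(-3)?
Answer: 868/29 ≈ 29.931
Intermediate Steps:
s = -7/3 (s = 7*(-1/3) = -7/3 ≈ -2.3333)
x(u, Q) = -5/2 (x(u, Q) = (1/2)*(-5) = -5/2)
U(T) = 52/29 (U(T) = 2 + 1/(-5/2 - 7/3) = 2 + 1/(-29/6) = 2 - 6/29 = 52/29)
39*U(-1) - 40 = 39*(52/29) - 40 = 2028/29 - 40 = 868/29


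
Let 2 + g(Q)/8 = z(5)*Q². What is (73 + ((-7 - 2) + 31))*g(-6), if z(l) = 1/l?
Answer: 3952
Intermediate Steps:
g(Q) = -16 + 8*Q²/5 (g(Q) = -16 + 8*(Q²/5) = -16 + 8*Q²/5)
(73 + ((-7 - 2) + 31))*g(-6) = (73 + ((-7 - 2) + 31))*(-16 + (8/5)*(-6)²) = (73 + (-9 + 31))*(-16 + (8/5)*36) = (73 + 22)*(-16 + 288/5) = 95*(208/5) = 3952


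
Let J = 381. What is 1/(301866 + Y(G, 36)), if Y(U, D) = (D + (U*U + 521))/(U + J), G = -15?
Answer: 183/55241869 ≈ 3.3127e-6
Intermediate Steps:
Y(U, D) = (521 + D + U²)/(381 + U) (Y(U, D) = (D + (U*U + 521))/(U + 381) = (D + (U² + 521))/(381 + U) = (D + (521 + U²))/(381 + U) = (521 + D + U²)/(381 + U))
1/(301866 + Y(G, 36)) = 1/(301866 + (521 + 36 + (-15)²)/(381 - 15)) = 1/(301866 + (521 + 36 + 225)/366) = 1/(301866 + (1/366)*782) = 1/(301866 + 391/183) = 1/(55241869/183) = 183/55241869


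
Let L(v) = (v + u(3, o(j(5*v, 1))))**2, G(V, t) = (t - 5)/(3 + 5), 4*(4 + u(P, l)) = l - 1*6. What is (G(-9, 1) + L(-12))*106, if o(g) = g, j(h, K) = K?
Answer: 251909/8 ≈ 31489.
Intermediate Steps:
u(P, l) = -11/2 + l/4 (u(P, l) = -4 + (l - 1*6)/4 = -4 + (l - 6)/4 = -4 + (-6 + l)/4 = -4 + (-3/2 + l/4) = -11/2 + l/4)
G(V, t) = -5/8 + t/8 (G(V, t) = (-5 + t)/8 = (-5 + t)*(1/8) = -5/8 + t/8)
L(v) = (-21/4 + v)**2 (L(v) = (v + (-11/2 + (1/4)*1))**2 = (v + (-11/2 + 1/4))**2 = (v - 21/4)**2 = (-21/4 + v)**2)
(G(-9, 1) + L(-12))*106 = ((-5/8 + (1/8)*1) + (-21 + 4*(-12))**2/16)*106 = ((-5/8 + 1/8) + (-21 - 48)**2/16)*106 = (-1/2 + (1/16)*(-69)**2)*106 = (-1/2 + (1/16)*4761)*106 = (-1/2 + 4761/16)*106 = (4753/16)*106 = 251909/8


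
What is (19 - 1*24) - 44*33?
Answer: -1457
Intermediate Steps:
(19 - 1*24) - 44*33 = (19 - 24) - 1452 = -5 - 1452 = -1457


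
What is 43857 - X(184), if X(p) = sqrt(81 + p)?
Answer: 43857 - sqrt(265) ≈ 43841.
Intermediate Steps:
43857 - X(184) = 43857 - sqrt(81 + 184) = 43857 - sqrt(265)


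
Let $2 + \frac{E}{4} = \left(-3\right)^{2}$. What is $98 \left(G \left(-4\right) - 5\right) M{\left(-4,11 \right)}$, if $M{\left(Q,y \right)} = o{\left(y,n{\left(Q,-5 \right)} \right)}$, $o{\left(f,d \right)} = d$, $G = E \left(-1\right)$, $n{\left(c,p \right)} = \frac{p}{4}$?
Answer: $- \frac{26215}{2} \approx -13108.0$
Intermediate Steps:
$n{\left(c,p \right)} = \frac{p}{4}$ ($n{\left(c,p \right)} = p \frac{1}{4} = \frac{p}{4}$)
$E = 28$ ($E = -8 + 4 \left(-3\right)^{2} = -8 + 4 \cdot 9 = -8 + 36 = 28$)
$G = -28$ ($G = 28 \left(-1\right) = -28$)
$M{\left(Q,y \right)} = - \frac{5}{4}$ ($M{\left(Q,y \right)} = \frac{1}{4} \left(-5\right) = - \frac{5}{4}$)
$98 \left(G \left(-4\right) - 5\right) M{\left(-4,11 \right)} = 98 \left(\left(-28\right) \left(-4\right) - 5\right) \left(- \frac{5}{4}\right) = 98 \left(112 - 5\right) \left(- \frac{5}{4}\right) = 98 \cdot 107 \left(- \frac{5}{4}\right) = 10486 \left(- \frac{5}{4}\right) = - \frac{26215}{2}$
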